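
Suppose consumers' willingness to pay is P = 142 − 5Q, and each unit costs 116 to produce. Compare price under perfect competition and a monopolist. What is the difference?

Price rises by 13

Competitive firms price at marginal cost: P = 116, giving Q = 5.2.
A monopolist chooses Q where MR = MC. MR = 142 − 10Q; setting this equal to 116 gives Q = 2.6 and P = 129.
Change in price: 129 − 116 = 13.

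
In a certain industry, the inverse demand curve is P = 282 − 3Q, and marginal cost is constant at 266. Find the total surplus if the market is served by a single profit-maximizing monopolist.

TS = 32

The monopolist equates marginal revenue to marginal cost: 282 − 6Q = 266, so Q = 8/3. From demand, P = 274.
CS = ½·(282 − 274)·8/3 = 32/3; PS = (274 − 266)·8/3 = 64/3; TS = 32.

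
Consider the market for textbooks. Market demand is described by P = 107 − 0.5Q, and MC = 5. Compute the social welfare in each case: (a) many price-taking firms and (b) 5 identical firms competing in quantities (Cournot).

Under competition P = MC = 5, so Q = (107 − 5)/0.5 = 204.
CS = ½·(107 − 5)·204 = 10404; PS = (5 − 5)·204 = 0; TS = 10404.
Cournot with 5 identical firms: the symmetric best-response condition is 107 − 3q = 5. Each firm produces q = 34, total output Q = 170, price P = 22.
CS = ½·(107 − 22)·170 = 7225; PS = (22 − 5)·170 = 2890; TS = 10115.

Competition: TS = 10404; Cournot: TS = 10115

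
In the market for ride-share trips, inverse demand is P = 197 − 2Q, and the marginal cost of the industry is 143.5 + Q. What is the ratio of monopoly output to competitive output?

Q_m/Q_c = 0.6

The monopolist equates marginal revenue to marginal cost: 197 − 4Q = 143.5 + Q, so Q = 10.7. From demand, P = 175.6.
Under competition P = MC: 197 − 2Q = 143.5 + Q ⇒ Q = 107/6, P = 484/3.
Ratio Q_m/Q_c = 10.7/(107/6) = 0.6.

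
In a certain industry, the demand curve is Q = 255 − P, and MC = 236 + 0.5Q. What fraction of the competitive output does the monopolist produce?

Inverting demand: P = 255 − Q.
A monopolist chooses Q where MR = MC. MR = 255 − 2Q; setting this equal to 236 + 0.5Q gives Q = 7.6 and P = 247.4.
Competitive equilibrium sets price equal to marginal cost: 255 − Q = 236 + 0.5Q, so Q = 38/3 and P = 727/3.
Ratio Q_m/Q_c = 7.6/(38/3) = 0.6.

Q_m/Q_c = 0.6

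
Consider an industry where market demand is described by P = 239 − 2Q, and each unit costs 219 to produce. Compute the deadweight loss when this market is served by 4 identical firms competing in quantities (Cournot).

DWL = 4

Under competition P = MC = 219, so Q = (239 − 219)/2 = 10.
Cournot with 4 identical firms: the symmetric best-response condition is 239 − 10q = 219. Each firm produces q = 2, total output Q = 8, price P = 223.
DWL is the triangle between Q = 8 and Q = 10: ½·(10 − 8)·(223 − 219) = 4.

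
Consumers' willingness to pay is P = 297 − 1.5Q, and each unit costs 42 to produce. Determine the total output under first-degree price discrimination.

A perfectly discriminating monopolist sells every unit with P(Q) ≥ MC(Q), so output equals the competitive quantity Q = 170. Each buyer pays their reservation price, so CS = 0 and the firm captures all surplus.

Q = 170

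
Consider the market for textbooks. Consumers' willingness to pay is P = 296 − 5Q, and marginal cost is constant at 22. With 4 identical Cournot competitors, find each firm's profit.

π_i = 600.608

In a 4-firm Cournot equilibrium, symmetry and the first-order condition give q = (296 − 22)/(25) = 10.96. So Q = 43.84 and P = 76.8.
Each firm's profit = (76.8 − 22)·10.96 = 600.608.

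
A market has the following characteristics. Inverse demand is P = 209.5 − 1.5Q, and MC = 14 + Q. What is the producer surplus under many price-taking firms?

Under competition P = MC: 209.5 − 1.5Q = 14 + Q ⇒ Q = 78.2, P = 92.2.
PS = P·Q − VC(Q) = 92.2·78.2 − (14·78.2 + ½·1·78.2²) = 3057.62.

PS = 3057.62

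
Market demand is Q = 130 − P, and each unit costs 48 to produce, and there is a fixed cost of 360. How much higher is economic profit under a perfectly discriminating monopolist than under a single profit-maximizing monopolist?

Economic profit rises by 1681

Inverting demand: P = 130 − Q.
The monopolist equates marginal revenue to marginal cost: 130 − 2Q = 48, so Q = 41. From demand, P = 89.
Profit = (89 − 48)·41 − 360 = 1321.
Under first-degree price discrimination the firm charges each unit its demand price and produces up to where P = MC, i.e. Q = 82. Consumer surplus is zero; producer surplus equals total surplus.
PS equals the full surplus area, 3362. Profit = 3362 − 360 = 3002.
Change in economic profit: 3002 − 1321 = 1681.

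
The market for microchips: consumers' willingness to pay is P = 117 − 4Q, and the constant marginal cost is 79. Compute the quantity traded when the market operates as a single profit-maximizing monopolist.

A monopolist chooses Q where MR = MC. MR = 117 − 8Q; setting this equal to 79 gives Q = 4.75 and P = 98.

Q = 4.75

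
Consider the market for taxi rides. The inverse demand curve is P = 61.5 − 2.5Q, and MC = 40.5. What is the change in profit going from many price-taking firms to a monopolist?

π rises by 44.1

Under competition P = MC = 40.5, so Q = (61.5 − 40.5)/2.5 = 8.4.
Profit = (40.5 − 40.5)·8.4 = 0.
A monopolist chooses Q where MR = MC. MR = 61.5 − 5Q; setting this equal to 40.5 gives Q = 4.2 and P = 51.
Profit = (51 − 40.5)·4.2 = 44.1.
Change in profit: 44.1 − 0 = 44.1.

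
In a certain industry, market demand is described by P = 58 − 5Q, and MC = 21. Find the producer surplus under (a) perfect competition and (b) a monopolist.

Competition: PS = 0; Monopoly: PS = 68.45

Under competition P = MC = 21, so Q = (58 − 21)/5 = 7.4.
PS = (21 − 21)·7.4 = 0.
The monopolist equates marginal revenue to marginal cost: 58 − 10Q = 21, so Q = 3.7. From demand, P = 39.5.
PS = (39.5 − 21)·3.7 = 68.45.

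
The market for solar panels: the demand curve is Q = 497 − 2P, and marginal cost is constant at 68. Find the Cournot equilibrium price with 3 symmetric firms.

Inverting demand: P = 248.5 − 0.5Q.
Cournot with 3 identical firms: the symmetric best-response condition is 248.5 − 2q = 68. Each firm produces q = 90.25, total output Q = 270.75, price P = 113.125.

P = 113.125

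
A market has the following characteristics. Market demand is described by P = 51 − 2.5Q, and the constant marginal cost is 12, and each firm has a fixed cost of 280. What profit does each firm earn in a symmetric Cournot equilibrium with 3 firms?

π_i = −241.975

Cournot with 3 identical firms: the symmetric best-response condition is 51 − 10q = 12. Each firm produces q = 3.9, total output Q = 11.7, price P = 21.75.
Each firm's profit = (21.75 − 12)·3.9 − 280 = −241.975.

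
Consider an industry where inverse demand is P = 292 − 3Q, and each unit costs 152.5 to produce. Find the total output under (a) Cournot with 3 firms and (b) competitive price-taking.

Cournot: Q = 34.875; Competition: Q = 46.5

In a 3-firm Cournot equilibrium, symmetry and the first-order condition give q = (292 − 152.5)/(12) = 11.625. So Q = 34.875 and P = 187.375.
Under competition P = MC = 152.5, so Q = (292 − 152.5)/3 = 46.5.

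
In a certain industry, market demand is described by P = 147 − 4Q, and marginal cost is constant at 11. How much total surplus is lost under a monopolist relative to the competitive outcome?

DWL = 578

Perfect competition: P = MC = 11, so 147 − 4Q = 11 and Q = 34.
Monopoly sets MR = MC: 147 − 8Q = 11 ⇒ Q = 17, P = 147 − 4·17 = 79.
DWL is the triangle between Q = 17 and Q = 34: ½·(34 − 17)·(79 − 11) = 578.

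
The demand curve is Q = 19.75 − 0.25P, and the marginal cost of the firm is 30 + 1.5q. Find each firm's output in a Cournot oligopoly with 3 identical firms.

q_i = 2.8

Inverting demand: P = 79 − 4Q.
With 3 symmetric Cournot firms, each firm's FOC gives 79 − 16q = 30 + 1.5q, so q = 2.8, Q = 3·2.8 = 8.4, and P = 45.4.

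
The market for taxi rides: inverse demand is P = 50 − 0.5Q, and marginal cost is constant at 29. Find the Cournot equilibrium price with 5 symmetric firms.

P = 32.5

Cournot with 5 identical firms: the symmetric best-response condition is 50 − 3q = 29. Each firm produces q = 7, total output Q = 35, price P = 32.5.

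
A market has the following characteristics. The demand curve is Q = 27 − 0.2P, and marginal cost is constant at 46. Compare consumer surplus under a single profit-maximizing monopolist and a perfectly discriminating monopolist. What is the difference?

Consumer surplus falls by 198.025

Inverting demand: P = 135 − 5Q.
A monopolist chooses Q where MR = MC. MR = 135 − 10Q; setting this equal to 46 gives Q = 8.9 and P = 90.5.
CS = ½·(135 − 90.5)·8.9 = 198.025.
Under first-degree price discrimination the firm charges each unit its demand price and produces up to where P = MC, i.e. Q = 17.8. Consumer surplus is zero; producer surplus equals total surplus.
CS = 0.
Change in consumer surplus: 0 − 198.025 = −198.025.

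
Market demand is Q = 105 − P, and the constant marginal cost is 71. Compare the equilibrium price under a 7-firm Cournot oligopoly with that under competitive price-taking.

Cournot: P = 75.25; Competition: P = 71

Inverting demand: P = 105 − Q.
In a 7-firm Cournot equilibrium, symmetry and the first-order condition give q = (105 − 71)/(8) = 4.25. So Q = 29.75 and P = 75.25.
Under competition P = MC = 71, so Q = (105 − 71)/1 = 34.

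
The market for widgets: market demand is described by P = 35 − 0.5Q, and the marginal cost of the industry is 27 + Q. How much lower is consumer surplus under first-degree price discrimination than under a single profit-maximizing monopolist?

CS falls by 4

A monopolist chooses Q where MR = MC. MR = 35 − Q; setting this equal to 27 + Q gives Q = 4 and P = 33.
CS = ½·(35 − 33)·4 = 4.
Under first-degree price discrimination the firm charges each unit its demand price and produces up to where P = MC, i.e. Q = 16/3. Consumer surplus is zero; producer surplus equals total surplus.
CS = 0.
Change in consumer surplus: 0 − 4 = −4.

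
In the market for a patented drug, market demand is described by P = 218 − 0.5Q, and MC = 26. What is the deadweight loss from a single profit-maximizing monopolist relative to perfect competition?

Competitive firms price at marginal cost: P = 26, giving Q = 384.
The monopolist equates marginal revenue to marginal cost: 218 − Q = 26, so Q = 192. From demand, P = 122.
DWL is the triangle between Q = 192 and Q = 384: ½·(384 − 192)·(122 − 26) = 9216.

DWL = 9216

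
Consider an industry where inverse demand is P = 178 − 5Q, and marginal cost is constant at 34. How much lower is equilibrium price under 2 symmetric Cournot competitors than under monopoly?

P falls by 24

The monopolist equates marginal revenue to marginal cost: 178 − 10Q = 34, so Q = 14.4. From demand, P = 106.
In a 2-firm Cournot equilibrium, symmetry and the first-order condition give q = (178 − 34)/(15) = 9.6. So Q = 19.2 and P = 82.
Change in equilibrium price: 82 − 106 = −24.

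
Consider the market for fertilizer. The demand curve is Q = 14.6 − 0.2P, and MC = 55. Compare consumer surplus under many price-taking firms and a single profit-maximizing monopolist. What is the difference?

CS falls by 24.3

Inverting demand: P = 73 − 5Q.
Under competition P = MC = 55, so Q = (73 − 55)/5 = 3.6.
CS = ½·(73 − 55)·3.6 = 32.4.
Monopoly sets MR = MC: 73 − 10Q = 55 ⇒ Q = 1.8, P = 73 − 5·1.8 = 64.
CS = ½·(73 − 64)·1.8 = 8.1.
Change in consumer surplus: 8.1 − 32.4 = −24.3.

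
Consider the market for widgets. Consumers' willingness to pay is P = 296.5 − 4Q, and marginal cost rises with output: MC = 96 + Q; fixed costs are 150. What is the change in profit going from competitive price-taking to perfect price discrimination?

Competitive equilibrium sets price equal to marginal cost: 296.5 − 4Q = 96 + Q, so Q = 40.1 and P = 136.1.
Profit = 136.1·40.1 − (96·40.1 + ½·1·40.1²) − 150 = 654.005.
Under first-degree price discrimination the firm charges each unit its demand price and produces up to where P = MC, i.e. Q = 40.1. Consumer surplus is zero; producer surplus equals total surplus.
PS equals the full surplus area, 4020.025. Profit = 4020.025 − 150 = 3870.025.
Change in profit: 3870.025 − 654.005 = 3216.02.

Profit rises by 3216.02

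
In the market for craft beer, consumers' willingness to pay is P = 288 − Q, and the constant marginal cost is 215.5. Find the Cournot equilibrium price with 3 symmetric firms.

Cournot with 3 identical firms: the symmetric best-response condition is 288 − 4q = 215.5. Each firm produces q = 18.125, total output Q = 54.375, price P = 233.625.

P = 233.625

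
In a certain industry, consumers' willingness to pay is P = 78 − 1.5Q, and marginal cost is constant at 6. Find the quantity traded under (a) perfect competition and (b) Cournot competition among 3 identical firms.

Competition: Q = 48; Cournot: Q = 36

Competitive firms price at marginal cost: P = 6, giving Q = 48.
With 3 symmetric Cournot firms, each firm's FOC gives 78 − 6q = 6, so q = 12, Q = 3·12 = 36, and P = 24.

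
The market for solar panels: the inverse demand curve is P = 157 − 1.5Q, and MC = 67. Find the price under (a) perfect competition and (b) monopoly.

Competition: P = 67; Monopoly: P = 112

Competitive firms price at marginal cost: P = 67, giving Q = 60.
Monopoly sets MR = MC: 157 − 3Q = 67 ⇒ Q = 30, P = 157 − 1.5·30 = 112.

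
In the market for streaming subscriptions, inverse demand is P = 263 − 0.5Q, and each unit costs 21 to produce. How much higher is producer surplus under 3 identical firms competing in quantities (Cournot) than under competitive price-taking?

Perfect competition: P = MC = 21, so 263 − 0.5Q = 21 and Q = 484.
PS = (21 − 21)·484 = 0.
With 3 symmetric Cournot firms, each firm's FOC gives 263 − 2q = 21, so q = 121, Q = 3·121 = 363, and P = 81.5.
PS = (81.5 − 21)·363 = 21961.5.
Change in producer surplus: 21961.5 − 0 = 21961.5.

Producer surplus rises by 21961.5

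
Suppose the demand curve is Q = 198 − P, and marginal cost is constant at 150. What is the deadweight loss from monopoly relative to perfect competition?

DWL = 288

Inverting demand: P = 198 − Q.
Under competition P = MC = 150, so Q = (198 − 150)/1 = 48.
A monopolist chooses Q where MR = MC. MR = 198 − 2Q; setting this equal to 150 gives Q = 24 and P = 174.
DWL is the triangle between Q = 24 and Q = 48: ½·(48 − 24)·(174 − 150) = 288.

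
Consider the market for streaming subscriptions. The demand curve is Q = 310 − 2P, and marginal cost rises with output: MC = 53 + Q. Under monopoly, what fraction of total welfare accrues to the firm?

PS/TS = 0.8

Inverting demand: P = 155 − 0.5Q.
A monopolist chooses Q where MR = MC. MR = 155 − Q; setting this equal to 53 + Q gives Q = 51 and P = 129.5.
CS = ½·(155 − 129.5)·51 = 650.25.
PS = P·Q − VC(Q) = 129.5·51 − (53·51 + ½·1·51²) = 2601.
Share captured = PS/TS = 2601/3251.25 = 0.8.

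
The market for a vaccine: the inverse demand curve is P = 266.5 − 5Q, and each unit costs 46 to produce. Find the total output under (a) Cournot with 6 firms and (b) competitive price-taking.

With 6 symmetric Cournot firms, each firm's FOC gives 266.5 − 35q = 46, so q = 6.3, Q = 6·6.3 = 37.8, and P = 77.5.
Under competition P = MC = 46, so Q = (266.5 − 46)/5 = 44.1.

Cournot: Q = 37.8; Competition: Q = 44.1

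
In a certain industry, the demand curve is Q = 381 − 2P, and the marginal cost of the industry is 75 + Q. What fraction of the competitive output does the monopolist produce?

Q_m/Q_c = 0.75

Inverting demand: P = 190.5 − 0.5Q.
Monopoly sets MR = MC: 190.5 − Q = 75 + Q ⇒ Q = 57.75, P = 190.5 − 0.5·57.75 = 161.625.
Competitive equilibrium sets price equal to marginal cost: 190.5 − 0.5Q = 75 + Q, so Q = 77 and P = 152.
Ratio Q_m/Q_c = 57.75/77 = 0.75.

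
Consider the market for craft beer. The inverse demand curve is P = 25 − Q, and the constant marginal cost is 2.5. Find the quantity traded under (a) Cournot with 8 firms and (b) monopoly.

Cournot: Q = 20; Monopoly: Q = 11.25

Cournot with 8 identical firms: the symmetric best-response condition is 25 − 9q = 2.5. Each firm produces q = 2.5, total output Q = 20, price P = 5.
The monopolist equates marginal revenue to marginal cost: 25 − 2Q = 2.5, so Q = 11.25. From demand, P = 13.75.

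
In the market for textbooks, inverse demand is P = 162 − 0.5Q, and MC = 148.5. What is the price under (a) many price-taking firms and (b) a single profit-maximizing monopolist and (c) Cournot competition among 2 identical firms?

Competition: P = 148.5; Monopoly: P = 155.25; Cournot: P = 153

Perfect competition: P = MC = 148.5, so 162 − 0.5Q = 148.5 and Q = 27.
The monopolist equates marginal revenue to marginal cost: 162 − Q = 148.5, so Q = 13.5. From demand, P = 155.25.
In a 2-firm Cournot equilibrium, symmetry and the first-order condition give q = (162 − 148.5)/(1.5) = 9. So Q = 18 and P = 153.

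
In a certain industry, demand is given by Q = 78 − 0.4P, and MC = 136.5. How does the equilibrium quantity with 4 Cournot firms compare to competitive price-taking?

Inverting demand: P = 195 − 2.5Q.
In a 4-firm Cournot equilibrium, symmetry and the first-order condition give q = (195 − 136.5)/(12.5) = 4.68. So Q = 18.72 and P = 148.2.
Under competition P = MC = 136.5, so Q = (195 − 136.5)/2.5 = 23.4.

Cournot: Q = 18.72; Competition: Q = 23.4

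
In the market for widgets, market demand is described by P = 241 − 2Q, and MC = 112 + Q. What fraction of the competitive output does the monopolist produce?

A monopolist chooses Q where MR = MC. MR = 241 − 4Q; setting this equal to 112 + Q gives Q = 25.8 and P = 189.4.
Under competition P = MC: 241 − 2Q = 112 + Q ⇒ Q = 43, P = 155.
Ratio Q_m/Q_c = 25.8/43 = 0.6.

Q_m/Q_c = 0.6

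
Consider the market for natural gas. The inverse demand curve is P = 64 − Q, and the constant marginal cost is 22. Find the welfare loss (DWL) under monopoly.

Under competition P = MC = 22, so Q = (64 − 22)/1 = 42.
A monopolist chooses Q where MR = MC. MR = 64 − 2Q; setting this equal to 22 gives Q = 21 and P = 43.
DWL is the triangle between Q = 21 and Q = 42: ½·(42 − 21)·(43 − 22) = 220.5.

DWL = 220.5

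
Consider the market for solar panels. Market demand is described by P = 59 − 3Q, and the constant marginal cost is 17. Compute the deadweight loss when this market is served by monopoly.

Competitive firms price at marginal cost: P = 17, giving Q = 14.
Monopoly sets MR = MC: 59 − 6Q = 17 ⇒ Q = 7, P = 59 − 3·7 = 38.
DWL is the triangle between Q = 7 and Q = 14: ½·(14 − 7)·(38 − 17) = 73.5.

DWL = 73.5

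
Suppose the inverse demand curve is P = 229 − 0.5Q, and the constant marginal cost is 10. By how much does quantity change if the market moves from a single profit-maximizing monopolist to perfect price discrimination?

Monopoly sets MR = MC: 229 − Q = 10 ⇒ Q = 219, P = 229 − 0.5·219 = 119.5.
With perfect price discrimination, output is the efficient level Q = 438 (where demand meets MC), but every buyer pays their willingness to pay: CS = 0 and PS = total surplus.
Change in quantity: 438 − 219 = 219.

Q rises by 219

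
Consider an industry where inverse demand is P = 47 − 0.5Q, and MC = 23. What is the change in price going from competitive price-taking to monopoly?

Under competition P = MC = 23, so Q = (47 − 23)/0.5 = 48.
Monopoly sets MR = MC: 47 − Q = 23 ⇒ Q = 24, P = 47 − 0.5·24 = 35.
Change in price: 35 − 23 = 12.

P rises by 12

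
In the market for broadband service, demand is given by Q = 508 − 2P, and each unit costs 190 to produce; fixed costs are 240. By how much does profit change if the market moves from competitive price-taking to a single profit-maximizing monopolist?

Profit rises by 2048

Inverting demand: P = 254 − 0.5Q.
Under competition P = MC = 190, so Q = (254 − 190)/0.5 = 128.
Profit = (190 − 190)·128 − 240 = −240.
A monopolist chooses Q where MR = MC. MR = 254 − Q; setting this equal to 190 gives Q = 64 and P = 222.
Profit = (222 − 190)·64 − 240 = 1808.
Change in profit: 1808 − −240 = 2048.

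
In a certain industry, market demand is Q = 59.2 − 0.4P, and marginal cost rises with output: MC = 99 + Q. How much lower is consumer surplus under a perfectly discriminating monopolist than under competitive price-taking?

Inverting demand: P = 148 − 2.5Q.
Competitive equilibrium sets price equal to marginal cost: 148 − 2.5Q = 99 + Q, so Q = 14 and P = 113.
CS = ½·(148 − 113)·14 = 245.
With perfect price discrimination, output is the efficient level Q = 14 (where demand meets MC), but every buyer pays their willingness to pay: CS = 0 and PS = total surplus.
CS = 0.
Change in consumer surplus: 0 − 245 = −245.

CS falls by 245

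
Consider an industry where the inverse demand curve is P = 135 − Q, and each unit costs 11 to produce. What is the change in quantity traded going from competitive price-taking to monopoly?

Quantity traded falls by 62

Perfect competition: P = MC = 11, so 135 − Q = 11 and Q = 124.
Monopoly sets MR = MC: 135 − 2Q = 11 ⇒ Q = 62, P = 135 − 62 = 73.
Change in quantity traded: 62 − 124 = −62.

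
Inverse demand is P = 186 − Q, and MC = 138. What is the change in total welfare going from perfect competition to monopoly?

Competitive firms price at marginal cost: P = 138, giving Q = 48.
CS = ½·(186 − 138)·48 = 1152; PS = (138 − 138)·48 = 0; TS = 1152.
The monopolist equates marginal revenue to marginal cost: 186 − 2Q = 138, so Q = 24. From demand, P = 162.
CS = ½·(186 − 162)·24 = 288; PS = (162 − 138)·24 = 576; TS = 864.
Change in total welfare: 864 − 1152 = −288.

Total welfare falls by 288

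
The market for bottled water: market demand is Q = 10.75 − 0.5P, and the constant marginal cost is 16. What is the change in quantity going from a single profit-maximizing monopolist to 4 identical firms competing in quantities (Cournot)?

Quantity rises by 0.825

Inverting demand: P = 21.5 − 2Q.
A monopolist chooses Q where MR = MC. MR = 21.5 − 4Q; setting this equal to 16 gives Q = 1.375 and P = 18.75.
With 4 symmetric Cournot firms, each firm's FOC gives 21.5 − 10q = 16, so q = 0.55, Q = 4·0.55 = 2.2, and P = 17.1.
Change in quantity: 2.2 − 1.375 = 0.825.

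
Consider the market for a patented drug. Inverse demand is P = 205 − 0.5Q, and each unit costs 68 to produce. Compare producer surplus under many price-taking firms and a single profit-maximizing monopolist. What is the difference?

Producer surplus rises by 9384.5

Competitive firms price at marginal cost: P = 68, giving Q = 274.
PS = (68 − 68)·274 = 0.
Monopoly sets MR = MC: 205 − Q = 68 ⇒ Q = 137, P = 205 − 0.5·137 = 136.5.
PS = (136.5 − 68)·137 = 9384.5.
Change in producer surplus: 9384.5 − 0 = 9384.5.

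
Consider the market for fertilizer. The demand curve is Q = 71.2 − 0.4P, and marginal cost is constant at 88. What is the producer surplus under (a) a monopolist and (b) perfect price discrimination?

Inverting demand: P = 178 − 2.5Q.
Monopoly sets MR = MC: 178 − 5Q = 88 ⇒ Q = 18, P = 178 − 2.5·18 = 133.
PS = (133 − 88)·18 = 810.
Under first-degree price discrimination the firm charges each unit its demand price and produces up to where P = MC, i.e. Q = 36. Consumer surplus is zero; producer surplus equals total surplus.
PS = ½·(178 − 88)·36 = 1620.

Monopoly: PS = 810; Perfect PD: PS = 1620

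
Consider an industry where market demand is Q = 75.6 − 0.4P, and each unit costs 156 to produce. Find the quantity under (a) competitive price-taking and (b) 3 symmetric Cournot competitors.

Competition: Q = 13.2; Cournot: Q = 9.9

Inverting demand: P = 189 − 2.5Q.
Competitive firms price at marginal cost: P = 156, giving Q = 13.2.
In a 3-firm Cournot equilibrium, symmetry and the first-order condition give q = (189 − 156)/(10) = 3.3. So Q = 9.9 and P = 164.25.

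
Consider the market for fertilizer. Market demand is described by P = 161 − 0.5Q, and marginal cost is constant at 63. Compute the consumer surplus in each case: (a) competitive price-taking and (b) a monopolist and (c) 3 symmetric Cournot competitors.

Competition: CS = 9604; Monopoly: CS = 2401; Cournot: CS = 5402.25

Perfect competition: P = MC = 63, so 161 − 0.5Q = 63 and Q = 196.
CS = ½·(161 − 63)·196 = 9604.
The monopolist equates marginal revenue to marginal cost: 161 − Q = 63, so Q = 98. From demand, P = 112.
CS = ½·(161 − 112)·98 = 2401.
Cournot with 3 identical firms: the symmetric best-response condition is 161 − 2q = 63. Each firm produces q = 49, total output Q = 147, price P = 87.5.
CS = ½·(161 − 87.5)·147 = 5402.25.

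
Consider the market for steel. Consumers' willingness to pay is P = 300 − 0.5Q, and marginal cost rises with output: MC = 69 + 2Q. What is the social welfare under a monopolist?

The monopolist equates marginal revenue to marginal cost: 300 − Q = 69 + 2Q, so Q = 77. From demand, P = 261.5.
CS = ½·(300 − 261.5)·77 = 1482.25; PS = (261.5·77 − 69·77 − ½·2·77²) = 8893.5; TS = 10375.75.

TS = 10375.75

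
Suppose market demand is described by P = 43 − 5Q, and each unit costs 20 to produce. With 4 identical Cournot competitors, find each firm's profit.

Cournot with 4 identical firms: the symmetric best-response condition is 43 − 25q = 20. Each firm produces q = 0.92, total output Q = 3.68, price P = 24.6.
Each firm's profit = (24.6 − 20)·0.92 = 4.232.

π_i = 4.232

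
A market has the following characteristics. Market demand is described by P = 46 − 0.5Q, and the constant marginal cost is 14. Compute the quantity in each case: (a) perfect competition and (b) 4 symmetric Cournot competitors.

Competition: Q = 64; Cournot: Q = 51.2

Competitive firms price at marginal cost: P = 14, giving Q = 64.
With 4 symmetric Cournot firms, each firm's FOC gives 46 − 2.5q = 14, so q = 12.8, Q = 4·12.8 = 51.2, and P = 20.4.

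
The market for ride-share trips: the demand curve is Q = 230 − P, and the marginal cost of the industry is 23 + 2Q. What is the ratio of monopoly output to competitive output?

Q_m/Q_c = 0.75

Inverting demand: P = 230 − Q.
The monopolist equates marginal revenue to marginal cost: 230 − 2Q = 23 + 2Q, so Q = 51.75. From demand, P = 178.25.
Competitive equilibrium sets price equal to marginal cost: 230 − Q = 23 + 2Q, so Q = 69 and P = 161.
Ratio Q_m/Q_c = 51.75/69 = 0.75.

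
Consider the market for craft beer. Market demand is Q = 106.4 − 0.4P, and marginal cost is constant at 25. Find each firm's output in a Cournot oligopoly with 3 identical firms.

Inverting demand: P = 266 − 2.5Q.
In a 3-firm Cournot equilibrium, symmetry and the first-order condition give q = (266 − 25)/(10) = 24.1. So Q = 72.3 and P = 85.25.

q_i = 24.1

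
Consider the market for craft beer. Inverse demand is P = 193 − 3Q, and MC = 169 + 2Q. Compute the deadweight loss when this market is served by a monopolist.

Under competition P = MC: 193 − 3Q = 169 + 2Q ⇒ Q = 4.8, P = 178.6.
Monopoly sets MR = MC: 193 − 6Q = 169 + 2Q ⇒ Q = 3, P = 193 − 3·3 = 184.
CS = ½·(193 − 178.6)·4.8 = 34.56; PS = (178.6·4.8 − 169·4.8 − ½·2·4.8²) = 23.04; TS = 57.6.
CS = ½·(193 − 184)·3 = 13.5; PS = (184·3 − 169·3 − ½·2·3²) = 36; TS = 49.5.
DWL = 57.6 − 49.5 = 8.1.

DWL = 8.1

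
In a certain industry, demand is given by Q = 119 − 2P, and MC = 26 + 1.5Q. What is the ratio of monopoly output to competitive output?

Inverting demand: P = 59.5 − 0.5Q.
The monopolist equates marginal revenue to marginal cost: 59.5 − Q = 26 + 1.5Q, so Q = 13.4. From demand, P = 52.8.
Competitive equilibrium sets price equal to marginal cost: 59.5 − 0.5Q = 26 + 1.5Q, so Q = 16.75 and P = 51.125.
Ratio Q_m/Q_c = 13.4/16.75 = 0.8.

Q_m/Q_c = 0.8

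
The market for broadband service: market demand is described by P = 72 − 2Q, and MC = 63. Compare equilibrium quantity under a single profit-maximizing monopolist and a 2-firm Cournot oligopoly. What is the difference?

The monopolist equates marginal revenue to marginal cost: 72 − 4Q = 63, so Q = 2.25. From demand, P = 67.5.
In a 2-firm Cournot equilibrium, symmetry and the first-order condition give q = (72 − 63)/(6) = 1.5. So Q = 3 and P = 66.
Change in equilibrium quantity: 3 − 2.25 = 0.75.

Q rises by 0.75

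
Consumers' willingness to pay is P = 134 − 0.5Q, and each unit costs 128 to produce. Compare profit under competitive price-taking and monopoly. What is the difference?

Competitive firms price at marginal cost: P = 128, giving Q = 12.
Profit = (128 − 128)·12 = 0.
A monopolist chooses Q where MR = MC. MR = 134 − Q; setting this equal to 128 gives Q = 6 and P = 131.
Profit = (131 − 128)·6 = 18.
Change in profit: 18 − 0 = 18.

Profit rises by 18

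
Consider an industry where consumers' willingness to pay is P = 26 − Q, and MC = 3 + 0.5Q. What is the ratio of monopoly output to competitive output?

Monopoly sets MR = MC: 26 − 2Q = 3 + 0.5Q ⇒ Q = 9.2, P = 26 − 9.2 = 16.8.
Under competition P = MC: 26 − Q = 3 + 0.5Q ⇒ Q = 46/3, P = 32/3.
Ratio Q_m/Q_c = 9.2/(46/3) = 0.6.

Q_m/Q_c = 0.6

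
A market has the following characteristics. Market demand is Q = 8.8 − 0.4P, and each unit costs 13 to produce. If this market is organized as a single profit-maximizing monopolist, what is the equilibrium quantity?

Inverting demand: P = 22 − 2.5Q.
A monopolist chooses Q where MR = MC. MR = 22 − 5Q; setting this equal to 13 gives Q = 1.8 and P = 17.5.

Q = 1.8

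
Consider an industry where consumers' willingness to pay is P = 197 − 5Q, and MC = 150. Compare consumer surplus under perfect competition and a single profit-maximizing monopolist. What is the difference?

CS falls by 165.675

Under competition P = MC = 150, so Q = (197 − 150)/5 = 9.4.
CS = ½·(197 − 150)·9.4 = 220.9.
Monopoly sets MR = MC: 197 − 10Q = 150 ⇒ Q = 4.7, P = 197 − 5·4.7 = 173.5.
CS = ½·(197 − 173.5)·4.7 = 55.225.
Change in consumer surplus: 55.225 − 220.9 = −165.675.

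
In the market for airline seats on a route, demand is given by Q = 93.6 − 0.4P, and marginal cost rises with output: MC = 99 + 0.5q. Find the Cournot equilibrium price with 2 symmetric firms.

Inverting demand: P = 234 − 2.5Q.
In a 2-firm Cournot equilibrium, symmetry and the first-order condition give q = (234 − 99)/(8) = 16.875. So Q = 33.75 and P = 149.625.

P = 149.625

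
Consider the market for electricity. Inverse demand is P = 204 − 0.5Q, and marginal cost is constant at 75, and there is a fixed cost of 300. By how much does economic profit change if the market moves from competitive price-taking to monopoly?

Economic profit rises by 8320.5

Under competition P = MC = 75, so Q = (204 − 75)/0.5 = 258.
Profit = (75 − 75)·258 − 300 = −300.
Monopoly sets MR = MC: 204 − Q = 75 ⇒ Q = 129, P = 204 − 0.5·129 = 139.5.
Profit = (139.5 − 75)·129 − 300 = 8020.5.
Change in economic profit: 8020.5 − −300 = 8320.5.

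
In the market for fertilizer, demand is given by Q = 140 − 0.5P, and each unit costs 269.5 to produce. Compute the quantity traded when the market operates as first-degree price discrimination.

Inverting demand: P = 280 − 2Q.
With perfect price discrimination, output is the efficient level Q = 5.25 (where demand meets MC), but every buyer pays their willingness to pay: CS = 0 and PS = total surplus.

Q = 5.25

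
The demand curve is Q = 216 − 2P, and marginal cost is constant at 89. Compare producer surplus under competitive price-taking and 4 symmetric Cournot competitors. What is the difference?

Producer surplus rises by 115.52

Inverting demand: P = 108 − 0.5Q.
Competitive firms price at marginal cost: P = 89, giving Q = 38.
PS = (89 − 89)·38 = 0.
In a 4-firm Cournot equilibrium, symmetry and the first-order condition give q = (108 − 89)/(2.5) = 7.6. So Q = 30.4 and P = 92.8.
PS = (92.8 − 89)·30.4 = 115.52.
Change in producer surplus: 115.52 − 0 = 115.52.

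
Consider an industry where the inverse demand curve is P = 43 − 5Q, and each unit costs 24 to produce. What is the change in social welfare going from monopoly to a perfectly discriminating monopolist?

TS rises by 9.025

Monopoly sets MR = MC: 43 − 10Q = 24 ⇒ Q = 1.9, P = 43 − 5·1.9 = 33.5.
CS = ½·(43 − 33.5)·1.9 = 9.025; PS = (33.5 − 24)·1.9 = 18.05; TS = 27.075.
Under first-degree price discrimination the firm charges each unit its demand price and produces up to where P = MC, i.e. Q = 3.8. Consumer surplus is zero; producer surplus equals total surplus.
TS = 36.1 (equal to competitive TS).
Change in social welfare: 36.1 − 27.075 = 9.025.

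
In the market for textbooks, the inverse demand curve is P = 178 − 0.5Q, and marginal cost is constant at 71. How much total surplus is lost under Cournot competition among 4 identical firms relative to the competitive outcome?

Under competition P = MC = 71, so Q = (178 − 71)/0.5 = 214.
With 4 symmetric Cournot firms, each firm's FOC gives 178 − 2.5q = 71, so q = 42.8, Q = 4·42.8 = 171.2, and P = 92.4.
DWL is the triangle between Q = 171.2 and Q = 214: ½·(214 − 171.2)·(92.4 − 71) = 457.96.

DWL = 457.96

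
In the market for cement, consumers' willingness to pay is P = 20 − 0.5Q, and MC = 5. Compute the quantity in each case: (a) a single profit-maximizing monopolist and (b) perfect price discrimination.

The monopolist equates marginal revenue to marginal cost: 20 − Q = 5, so Q = 15. From demand, P = 12.5.
With perfect price discrimination, output is the efficient level Q = 30 (where demand meets MC), but every buyer pays their willingness to pay: CS = 0 and PS = total surplus.

Monopoly: Q = 15; Perfect PD: Q = 30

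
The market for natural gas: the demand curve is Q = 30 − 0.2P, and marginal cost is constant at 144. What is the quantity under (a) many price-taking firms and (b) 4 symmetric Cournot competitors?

Inverting demand: P = 150 − 5Q.
Perfect competition: P = MC = 144, so 150 − 5Q = 144 and Q = 1.2.
In a 4-firm Cournot equilibrium, symmetry and the first-order condition give q = (150 − 144)/(25) = 0.24. So Q = 0.96 and P = 145.2.

Competition: Q = 1.2; Cournot: Q = 0.96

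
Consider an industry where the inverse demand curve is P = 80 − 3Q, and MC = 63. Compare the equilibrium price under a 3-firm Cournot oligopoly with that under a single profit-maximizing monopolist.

Cournot: P = 67.25; Monopoly: P = 71.5

Cournot with 3 identical firms: the symmetric best-response condition is 80 − 12q = 63. Each firm produces q = 17/12, total output Q = 4.25, price P = 67.25.
Monopoly sets MR = MC: 80 − 6Q = 63 ⇒ Q = 17/6, P = 80 − 3·17/6 = 71.5.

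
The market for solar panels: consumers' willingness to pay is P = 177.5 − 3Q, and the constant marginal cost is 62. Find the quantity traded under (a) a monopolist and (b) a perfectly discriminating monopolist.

Monopoly: Q = 19.25; Perfect PD: Q = 38.5

The monopolist equates marginal revenue to marginal cost: 177.5 − 6Q = 62, so Q = 19.25. From demand, P = 119.75.
With perfect price discrimination, output is the efficient level Q = 38.5 (where demand meets MC), but every buyer pays their willingness to pay: CS = 0 and PS = total surplus.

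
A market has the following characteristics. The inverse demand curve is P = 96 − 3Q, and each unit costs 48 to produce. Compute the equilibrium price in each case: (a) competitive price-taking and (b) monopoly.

Competition: P = 48; Monopoly: P = 72

Under competition P = MC = 48, so Q = (96 − 48)/3 = 16.
The monopolist equates marginal revenue to marginal cost: 96 − 6Q = 48, so Q = 8. From demand, P = 72.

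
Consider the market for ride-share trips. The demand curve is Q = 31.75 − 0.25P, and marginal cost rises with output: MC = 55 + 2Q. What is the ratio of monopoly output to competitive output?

Q_m/Q_c = 0.6

Inverting demand: P = 127 − 4Q.
Monopoly sets MR = MC: 127 − 8Q = 55 + 2Q ⇒ Q = 7.2, P = 127 − 4·7.2 = 98.2.
Under competition P = MC: 127 − 4Q = 55 + 2Q ⇒ Q = 12, P = 79.
Ratio Q_m/Q_c = 7.2/12 = 0.6.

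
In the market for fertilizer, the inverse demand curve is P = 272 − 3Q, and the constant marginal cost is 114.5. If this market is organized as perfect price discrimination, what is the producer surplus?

With perfect price discrimination, output is the efficient level Q = 52.5 (where demand meets MC), but every buyer pays their willingness to pay: CS = 0 and PS = total surplus.
PS = ½·(272 − 114.5)·52.5 = 4134.375.

PS = 4134.375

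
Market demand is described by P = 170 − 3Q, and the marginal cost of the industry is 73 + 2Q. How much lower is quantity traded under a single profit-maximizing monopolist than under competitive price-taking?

Quantity traded falls by 7.275

Under competition P = MC: 170 − 3Q = 73 + 2Q ⇒ Q = 19.4, P = 111.8.
The monopolist equates marginal revenue to marginal cost: 170 − 6Q = 73 + 2Q, so Q = 12.125. From demand, P = 133.625.
Change in quantity traded: 12.125 − 19.4 = −7.275.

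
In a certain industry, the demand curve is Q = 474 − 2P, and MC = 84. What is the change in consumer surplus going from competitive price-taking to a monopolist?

Inverting demand: P = 237 − 0.5Q.
Perfect competition: P = MC = 84, so 237 − 0.5Q = 84 and Q = 306.
CS = ½·(237 − 84)·306 = 23409.
The monopolist equates marginal revenue to marginal cost: 237 − Q = 84, so Q = 153. From demand, P = 160.5.
CS = ½·(237 − 160.5)·153 = 5852.25.
Change in consumer surplus: 5852.25 − 23409 = −17556.75.

Consumer surplus falls by 17556.75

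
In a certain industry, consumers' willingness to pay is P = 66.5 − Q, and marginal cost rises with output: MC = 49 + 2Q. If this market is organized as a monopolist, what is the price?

The monopolist equates marginal revenue to marginal cost: 66.5 − 2Q = 49 + 2Q, so Q = 4.375. From demand, P = 62.125.

P = 62.125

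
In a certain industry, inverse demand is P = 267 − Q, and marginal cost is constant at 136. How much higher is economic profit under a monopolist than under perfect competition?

π rises by 4290.25

Under competition P = MC = 136, so Q = (267 − 136)/1 = 131.
Profit = (136 − 136)·131 = 0.
Monopoly sets MR = MC: 267 − 2Q = 136 ⇒ Q = 65.5, P = 267 − 65.5 = 201.5.
Profit = (201.5 − 136)·65.5 = 4290.25.
Change in economic profit: 4290.25 − 0 = 4290.25.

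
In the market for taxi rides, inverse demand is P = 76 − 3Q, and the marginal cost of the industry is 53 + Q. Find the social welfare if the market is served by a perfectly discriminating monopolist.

With perfect price discrimination, output is the efficient level Q = 5.75 (where demand meets MC), but every buyer pays their willingness to pay: CS = 0 and PS = total surplus.
TS = 66.125 (equal to competitive TS).

TS = 66.125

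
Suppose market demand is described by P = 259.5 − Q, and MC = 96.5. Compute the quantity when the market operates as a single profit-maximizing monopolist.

A monopolist chooses Q where MR = MC. MR = 259.5 − 2Q; setting this equal to 96.5 gives Q = 81.5 and P = 178.

Q = 81.5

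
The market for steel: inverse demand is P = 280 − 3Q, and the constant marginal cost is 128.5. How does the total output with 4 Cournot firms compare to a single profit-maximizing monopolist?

Cournot: Q = 40.4; Monopoly: Q = 25.25

With 4 symmetric Cournot firms, each firm's FOC gives 280 − 15q = 128.5, so q = 10.1, Q = 4·10.1 = 40.4, and P = 158.8.
Monopoly sets MR = MC: 280 − 6Q = 128.5 ⇒ Q = 25.25, P = 280 − 3·25.25 = 204.25.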